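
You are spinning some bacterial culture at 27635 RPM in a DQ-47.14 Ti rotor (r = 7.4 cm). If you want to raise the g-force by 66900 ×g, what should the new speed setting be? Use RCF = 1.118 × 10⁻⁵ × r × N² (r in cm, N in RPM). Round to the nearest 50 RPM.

39650 RPM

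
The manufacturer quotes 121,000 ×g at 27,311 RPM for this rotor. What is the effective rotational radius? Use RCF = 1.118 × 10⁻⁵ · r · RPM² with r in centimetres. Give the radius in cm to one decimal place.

r ≈ 14.5 cm

121000 = 1.118 × 10⁻⁵ × r × (27311)²
r = 121000 / (1.118 × 10⁻⁵ × 745,890,721) = 121000 / 8339.058 ≈ 14.510 cm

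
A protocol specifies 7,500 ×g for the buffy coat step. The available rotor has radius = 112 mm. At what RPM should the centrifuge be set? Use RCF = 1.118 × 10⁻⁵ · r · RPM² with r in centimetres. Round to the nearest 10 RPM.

r = 112 mm = 11.2 cm
7,500 = 1.118 × 10⁻⁵ × 11.2 × N²
N² = 7,500 / (12.5216 × 10⁻⁵) = 59,896,499
N ≈ √59,896,499 ≈ 7,739.3

≈ 7740 RPM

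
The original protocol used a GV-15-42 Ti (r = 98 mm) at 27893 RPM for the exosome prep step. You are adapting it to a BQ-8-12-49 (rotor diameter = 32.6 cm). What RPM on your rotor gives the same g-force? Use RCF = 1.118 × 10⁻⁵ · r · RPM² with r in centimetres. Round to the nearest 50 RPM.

Original rotor: r = 98 mm = 9.8 cm
RCF_original = 1.118 × 10⁻⁵ × 9.8 × (27893)² = 1.118 × 10⁻⁵ × 9.8 × 778,019,449 ≈ 85,242.9 × g
Your rotor: r = 32.6 / 2 = 16.3 cm
85,242.9 = 1.118 × 10⁻⁵ × 16.3 × N²
N² = 85,242.9 / (18.2234 × 10⁻⁵) = 467,766,169
N ≈ √467,766,169 ≈ 21,627.9

≈ 21650 RPM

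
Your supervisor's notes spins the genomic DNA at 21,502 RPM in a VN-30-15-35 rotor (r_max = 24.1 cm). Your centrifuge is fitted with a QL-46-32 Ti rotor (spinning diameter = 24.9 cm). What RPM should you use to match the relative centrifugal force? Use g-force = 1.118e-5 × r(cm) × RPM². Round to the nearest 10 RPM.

RCF_original = 1.118 × 10⁻⁵ × 24.1 × (21502)² = 1.118 × 10⁻⁵ × 24.1 × 462,336,004 ≈ 124,570.9 × g
Your rotor: r = 24.9 / 2 = 12.45 cm
124,570.9 = 1.118 × 10⁻⁵ × 12.45 × N²
N² = 124,570.9 / (13.9191 × 10⁻⁵) = 894,963,755
N ≈ √894,963,755 ≈ 29,915.9

≈ 29920 RPM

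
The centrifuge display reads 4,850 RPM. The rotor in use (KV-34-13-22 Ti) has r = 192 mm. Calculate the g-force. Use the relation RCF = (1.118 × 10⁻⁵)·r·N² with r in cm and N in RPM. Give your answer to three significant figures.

5050 × g

r = 192 mm = 19.2 cm
RCF = 1.118 × 10⁻⁵ × 19.2 × (4850)² = 1.118 × 10⁻⁵ × 19.2 × 23,522,500 ≈ 5,049.2 × g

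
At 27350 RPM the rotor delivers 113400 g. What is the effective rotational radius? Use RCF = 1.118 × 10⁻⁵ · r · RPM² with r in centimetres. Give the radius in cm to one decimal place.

113400 = 1.118 × 10⁻⁵ × r × (27350)²
r = 113400 / (1.118 × 10⁻⁵ × 748,022,500) = 113400 / 8362.892 ≈ 13.560 cm

≈ 13.6 cm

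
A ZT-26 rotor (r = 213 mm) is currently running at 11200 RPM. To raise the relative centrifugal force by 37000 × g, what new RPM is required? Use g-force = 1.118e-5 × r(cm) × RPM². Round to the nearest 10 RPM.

r = 213 mm = 21.3 cm
Current RCF = 1.118 × 10⁻⁵ × 21.3 × (11200)² = 1.118 × 10⁻⁵ × 21.3 × 125,440,000 ≈ 29,871.5 × g
Target RCF = 29,871.5 + 37,000 = 66,871.5 × g
N² = 66,871.5 / (23.8134 × 10⁻⁵) = 280,814,583
N ≈ √280,814,583 ≈ 16,757.5

N₂ ≈ 16760 RPM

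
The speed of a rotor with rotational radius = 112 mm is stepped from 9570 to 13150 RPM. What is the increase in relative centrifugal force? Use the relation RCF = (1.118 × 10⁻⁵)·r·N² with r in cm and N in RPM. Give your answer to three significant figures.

≈ 10200 × g

r = 112 mm = 11.2 cm
RCF₁ = 1.118 × 10⁻⁵ × 11.2 × (9570)² = 1.118 × 10⁻⁵ × 11.2 × 91,584,900 ≈ 11,467.9 × g
RCF₂ = 1.118 × 10⁻⁵ × 11.2 × (13150)² = 1.118 × 10⁻⁵ × 11.2 × 172,922,500 ≈ 21,652.7 × g
Increase = 21,652.7 − 11,467.9 = 10,184.8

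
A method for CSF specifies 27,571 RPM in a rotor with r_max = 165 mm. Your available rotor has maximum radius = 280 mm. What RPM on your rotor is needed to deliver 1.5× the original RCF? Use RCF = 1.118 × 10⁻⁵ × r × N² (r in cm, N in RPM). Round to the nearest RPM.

25922 RPM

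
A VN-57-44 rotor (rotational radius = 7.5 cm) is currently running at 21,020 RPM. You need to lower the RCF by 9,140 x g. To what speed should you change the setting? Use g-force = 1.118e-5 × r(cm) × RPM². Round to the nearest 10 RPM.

N₂ ≈ 18240 RPM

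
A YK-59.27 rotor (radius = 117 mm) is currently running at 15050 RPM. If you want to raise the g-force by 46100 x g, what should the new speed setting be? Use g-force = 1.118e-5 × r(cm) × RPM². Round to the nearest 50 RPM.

≈ 24050 RPM

r = 117 mm = 11.7 cm
Current RCF = 1.118 × 10⁻⁵ × 11.7 × (15050)² = 1.118 × 10⁻⁵ × 11.7 × 226,502,500 ≈ 29,627.9 × g
Target RCF = 29,627.9 + 46,100 = 75,727.9 × g
N² = 75,727.9 / (13.0806 × 10⁻⁵) = 578,932,924
N ≈ √578,932,924 ≈ 24,061.0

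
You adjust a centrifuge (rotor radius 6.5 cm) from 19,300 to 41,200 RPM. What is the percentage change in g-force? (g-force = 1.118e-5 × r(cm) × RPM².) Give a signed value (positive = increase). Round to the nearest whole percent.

+356%

RCF ∝ N², so the ratio is (41200/19300)² = (2.134715)² = 4.5570.
Change = 4.5570 − 1 = +3.5570 → +355.7%.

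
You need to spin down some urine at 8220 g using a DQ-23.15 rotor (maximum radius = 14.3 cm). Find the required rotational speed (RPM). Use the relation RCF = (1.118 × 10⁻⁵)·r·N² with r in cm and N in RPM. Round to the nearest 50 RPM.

RCF = 1.118 × 10⁻⁵ × r × N²
8,220 = 1.118 × 10⁻⁵ × 14.3 × N²
N² = 8,220 / (15.9874 × 10⁻⁵) = 51,415,490
N ≈ √51,415,490 ≈ 7,170.5

N ≈ 7150 RPM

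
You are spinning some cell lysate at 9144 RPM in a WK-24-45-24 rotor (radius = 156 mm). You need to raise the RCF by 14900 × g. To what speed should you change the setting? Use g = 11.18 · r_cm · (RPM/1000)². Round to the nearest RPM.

r = 156 mm = 15.6 cm
Current RCF = 11.18 × 15.6 × (9.144)² = 11.18 × 15.6 × 83.612736 ≈ 14,582.7 × g
Target RCF = 14,582.7 + 14,900 = 29,482.7 × g
(N/1000)² = 29,482.7 / 174.408 = 169.0444
N = 1000 × √169.0444 ≈ 13,001.7

13002 RPM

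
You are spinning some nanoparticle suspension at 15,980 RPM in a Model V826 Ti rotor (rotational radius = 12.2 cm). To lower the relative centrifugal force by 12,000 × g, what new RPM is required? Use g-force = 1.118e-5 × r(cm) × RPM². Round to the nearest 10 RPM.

Current RCF = 1.118 × 10⁻⁵ × 12.2 × (15980)² = 1.118 × 10⁻⁵ × 12.2 × 255,360,400 ≈ 34,830.1 × g
Target RCF = 34,830.1 − 12,000 = 22,830.1 × g
N² = 22,830.1 / (13.6396 × 10⁻⁵) = 167,381,008
N ≈ √167,381,008 ≈ 12,937.6

12940 RPM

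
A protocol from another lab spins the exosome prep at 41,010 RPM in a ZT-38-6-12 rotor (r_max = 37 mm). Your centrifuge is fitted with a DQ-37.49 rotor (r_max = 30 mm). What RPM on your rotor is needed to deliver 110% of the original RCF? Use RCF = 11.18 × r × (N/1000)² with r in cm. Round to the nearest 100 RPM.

47800 RPM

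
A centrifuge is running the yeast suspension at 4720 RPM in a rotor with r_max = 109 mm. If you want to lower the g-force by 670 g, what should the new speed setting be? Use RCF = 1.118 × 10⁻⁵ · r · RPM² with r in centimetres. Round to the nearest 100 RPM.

r = 109 mm = 10.9 cm
Current RCF = 1.118 × 10⁻⁵ × 10.9 × (4720)² = 1.118 × 10⁻⁵ × 10.9 × 22,278,400 ≈ 2,714.9 × g
Target RCF = 2,714.9 − 670 = 2,044.9 × g
N² = 2,044.9 / (12.1862 × 10⁻⁵) = 16,780,457
N ≈ √16,780,457 ≈ 4,096.4

N₂ ≈ 4100 RPM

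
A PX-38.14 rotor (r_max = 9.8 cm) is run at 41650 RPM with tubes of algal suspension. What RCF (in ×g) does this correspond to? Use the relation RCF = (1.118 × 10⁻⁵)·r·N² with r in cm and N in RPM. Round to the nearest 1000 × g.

190000 ×g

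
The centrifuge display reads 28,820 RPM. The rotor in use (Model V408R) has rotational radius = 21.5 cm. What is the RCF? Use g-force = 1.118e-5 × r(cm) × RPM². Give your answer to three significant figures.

RCF ≈ 200000 g

RCF = 1.118 × 10⁻⁵ × 21.5 × (28820)² = 1.118 × 10⁻⁵ × 21.5 × 830,592,400 ≈ 199,649.5 × g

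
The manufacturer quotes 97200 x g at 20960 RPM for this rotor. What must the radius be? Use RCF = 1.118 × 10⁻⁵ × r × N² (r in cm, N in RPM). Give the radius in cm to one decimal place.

19.8 cm

RCF = 1.118 × 10⁻⁵ × r × N²
97200 = 1.118 × 10⁻⁵ × r × (20960)²
r = 97200 / (1.118 × 10⁻⁵ × 439,321,600) = 97200 / 4911.615 ≈ 19.790 cm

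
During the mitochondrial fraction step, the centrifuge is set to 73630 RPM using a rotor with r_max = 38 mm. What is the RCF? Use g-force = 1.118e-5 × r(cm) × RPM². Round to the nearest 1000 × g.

≈ 230000 x g

r = 38 mm = 3.8 cm
RCF = 1.118 × 10⁻⁵ × 3.8 × (73630)² = 1.118 × 10⁻⁵ × 3.8 × 5,421,376,900 ≈ 230,321.8 × g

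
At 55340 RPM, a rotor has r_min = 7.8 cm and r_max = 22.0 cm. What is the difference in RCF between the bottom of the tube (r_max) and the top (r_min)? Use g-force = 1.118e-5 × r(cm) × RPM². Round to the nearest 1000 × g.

≈ 486000 ×g

ΔRCF = 1.118 × 10⁻⁵ × (r_max − r_min) × N² = 1.118 × 10⁻⁵ × 14.2 × 3,062,515,600 ≈ 486,192.7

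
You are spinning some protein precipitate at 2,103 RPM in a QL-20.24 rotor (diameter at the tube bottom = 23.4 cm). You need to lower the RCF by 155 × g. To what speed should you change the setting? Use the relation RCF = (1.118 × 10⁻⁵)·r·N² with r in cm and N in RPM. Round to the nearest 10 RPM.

1800 RPM

r = 23.4 / 2 = 11.7 cm
Current RCF = 1.118 × 10⁻⁵ × 11.7 × (2103)² = 1.118 × 10⁻⁵ × 11.7 × 4,422,609 ≈ 578.5 × g
Target RCF = 578.5 − 155 = 423.5 × g
N² = 423.5 / (13.0806 × 10⁻⁵) = 3,237,619
N ≈ √3,237,619 ≈ 1,799.3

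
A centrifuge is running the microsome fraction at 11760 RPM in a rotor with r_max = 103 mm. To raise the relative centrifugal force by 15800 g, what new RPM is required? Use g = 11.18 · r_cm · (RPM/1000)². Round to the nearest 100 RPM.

16600 RPM

r = 103 mm = 10.3 cm
Current RCF = 11.18 × 10.3 × (11.76)² = 11.18 × 10.3 × 138.2976 ≈ 15,925.5 × g
Target RCF = 15,925.5 + 15,800 = 31,725.5 × g
(N/1000)² = 31,725.5 / 115.154 = 275.505
N = 1000 × √275.505 ≈ 16,598.3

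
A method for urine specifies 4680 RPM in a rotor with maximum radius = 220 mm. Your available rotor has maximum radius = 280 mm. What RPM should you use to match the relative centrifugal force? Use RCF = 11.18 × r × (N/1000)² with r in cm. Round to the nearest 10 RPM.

≈ 4150 RPM

Original rotor: r = 220 mm = 22.0 cm
RCF_original = 11.18 × 22 × (4.68)² = 11.18 × 22 × 21.9024 ≈ 5,387.1 × g
Your rotor: r = 280 mm = 28.0 cm
5,387.1 = 11.18 × 28 × (N/1000)²
(N/1000)² = 5,387.1 / 313.04 = 17.20898
N = 1000 × √17.20898 ≈ 4,148.4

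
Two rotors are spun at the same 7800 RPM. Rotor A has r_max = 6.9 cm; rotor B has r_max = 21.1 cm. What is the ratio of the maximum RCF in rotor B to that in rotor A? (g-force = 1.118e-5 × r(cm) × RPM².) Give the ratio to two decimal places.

3.06

At fixed N, RCF ∝ r, so RCF_B/RCF_A = r_B/r_A = 21.1 / 6.9 = 3.0580.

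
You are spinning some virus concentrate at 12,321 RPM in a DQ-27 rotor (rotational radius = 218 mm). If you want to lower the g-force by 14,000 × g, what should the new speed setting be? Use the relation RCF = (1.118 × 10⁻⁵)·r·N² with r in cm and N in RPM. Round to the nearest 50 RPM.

9700 RPM

r = 218 mm = 21.8 cm
Current RCF = 1.118 × 10⁻⁵ × 21.8 × (12321)² = 1.118 × 10⁻⁵ × 21.8 × 151,807,041 ≈ 36,999 × g
Target RCF = 36,999 − 14,000 = 22,999 × g
N² = 22,999 / (24.3724 × 10⁻⁵) = 94,364,937
N ≈ √94,364,937 ≈ 9,714.2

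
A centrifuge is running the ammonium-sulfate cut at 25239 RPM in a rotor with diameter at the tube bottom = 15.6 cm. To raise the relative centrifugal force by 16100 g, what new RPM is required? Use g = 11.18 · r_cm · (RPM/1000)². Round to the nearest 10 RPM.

28660 RPM

r = 15.6 / 2 = 7.8 cm
Current RCF = 11.18 × 7.8 × (25.239)² = 11.18 × 7.8 × 637.007121 ≈ 55,549.6 × g
Target RCF = 55,549.6 + 16,100 = 71,649.6 × g
(N/1000)² = 71,649.6 / 87.204 = 821.632
N = 1000 × √821.632 ≈ 28,664.1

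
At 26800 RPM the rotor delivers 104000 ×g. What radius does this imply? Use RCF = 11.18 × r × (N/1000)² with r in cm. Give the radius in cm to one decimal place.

≈ 13.0 cm

104000 = 11.18 × r × (26.8)²
r = 104000 / (11.18 × 718.24) = 104000 / 8029.923 ≈ 12.952 cm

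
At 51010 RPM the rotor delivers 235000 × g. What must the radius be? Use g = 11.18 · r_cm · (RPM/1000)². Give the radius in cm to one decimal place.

8.1 cm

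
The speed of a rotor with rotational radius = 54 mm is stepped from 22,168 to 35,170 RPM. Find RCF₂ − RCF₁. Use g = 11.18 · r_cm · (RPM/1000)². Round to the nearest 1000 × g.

45000 x g

r = 54 mm = 5.4 cm
RCF₁ = 11.18 × 5.4 × (22.168)² = 11.18 × 5.4 × 491.420224 ≈ 29,668 × g
RCF₂ = 11.18 × 5.4 × (35.17)² = 11.18 × 5.4 × 1,236.9289 ≈ 74,675.9 × g
Increase = 74,675.9 − 29,668 = 45,007.9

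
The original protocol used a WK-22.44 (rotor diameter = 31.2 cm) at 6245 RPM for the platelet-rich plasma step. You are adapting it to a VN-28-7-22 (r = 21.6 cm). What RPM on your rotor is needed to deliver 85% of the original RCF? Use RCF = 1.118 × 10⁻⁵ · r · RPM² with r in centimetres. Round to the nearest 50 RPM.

Original rotor: r = 31.2 / 2 = 15.6 cm
RCF_original = 1.118 × 10⁻⁵ × 15.6 × (6245)² = 1.118 × 10⁻⁵ × 15.6 × 39,000,025 ≈ 6,801.9 × g
Target RCF = 0.85 × 6,801.9 ≈ 5,781.6 × g
5,781.6 = 1.118 × 10⁻⁵ × 21.6 × N²
N² = 5,781.6 / (24.1488 × 10⁻⁵) = 23,941,562
N ≈ √23,941,562 ≈ 4,893.0

≈ 4900 RPM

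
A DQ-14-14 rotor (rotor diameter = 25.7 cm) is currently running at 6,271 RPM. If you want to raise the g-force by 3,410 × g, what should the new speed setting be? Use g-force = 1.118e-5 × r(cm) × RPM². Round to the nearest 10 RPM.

7940 RPM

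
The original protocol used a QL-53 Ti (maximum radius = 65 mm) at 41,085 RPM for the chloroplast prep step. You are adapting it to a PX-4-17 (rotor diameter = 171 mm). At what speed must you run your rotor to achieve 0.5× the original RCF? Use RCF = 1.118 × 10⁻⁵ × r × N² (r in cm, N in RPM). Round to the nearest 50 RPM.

≈ 25350 RPM

Original rotor: r = 65 mm = 6.5 cm
RCF_original = 1.118 × 10⁻⁵ × 6.5 × (41085)² = 1.118 × 10⁻⁵ × 6.5 × 1,687,977,225 ≈ 122,665.3 × g
Target RCF = 0.5 × 122,665.3 ≈ 61,332.7 × g
Your rotor: r = 171 mm / 2 = 85.5 mm = 8.55 cm
61,332.7 = 1.118 × 10⁻⁵ × 8.55 × N²
N² = 61,332.7 / (9.5589 × 10⁻⁵) = 641,629,267
N ≈ √641,629,267 ≈ 25,330.4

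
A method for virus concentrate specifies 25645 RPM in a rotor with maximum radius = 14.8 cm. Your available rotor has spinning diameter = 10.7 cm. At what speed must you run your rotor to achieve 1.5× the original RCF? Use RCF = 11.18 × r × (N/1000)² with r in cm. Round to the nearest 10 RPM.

≈ 52240 RPM

RCF_original = 11.18 × 14.8 × (25.645)² = 11.18 × 14.8 × 657.666025 ≈ 108,820.1 × g
Target RCF = 1.5 × 108,820.1 ≈ 163,230.2 × g
Your rotor: r = 10.7 / 2 = 5.35 cm
163,230.2 = 11.18 × 5.35 × (N/1000)²
(N/1000)² = 163,230.2 / 59.813 = 2729.009
N = 1000 × √2729.009 ≈ 52,239.9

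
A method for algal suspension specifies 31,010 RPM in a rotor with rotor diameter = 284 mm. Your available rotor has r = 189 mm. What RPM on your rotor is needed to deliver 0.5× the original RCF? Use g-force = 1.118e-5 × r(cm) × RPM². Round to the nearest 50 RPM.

Original rotor: r = 284 mm / 2 = 142 mm = 14.2 cm
RCF = 1.118 × 10⁻⁵ × r × N²
RCF_original = 1.118 × 10⁻⁵ × 14.2 × (31010)² = 1.118 × 10⁻⁵ × 14.2 × 961,620,100 ≈ 152,663 × g
Target RCF = 0.5 × 152,663 ≈ 76,331.5 × g
Your rotor: r = 189 mm = 18.9 cm
76,331.5 = 1.118 × 10⁻⁵ × 18.9 × N²
N² = 76,331.5 / (21.1302 × 10⁻⁵) = 361,243,623
N ≈ √361,243,623 ≈ 19,006.4

19000 RPM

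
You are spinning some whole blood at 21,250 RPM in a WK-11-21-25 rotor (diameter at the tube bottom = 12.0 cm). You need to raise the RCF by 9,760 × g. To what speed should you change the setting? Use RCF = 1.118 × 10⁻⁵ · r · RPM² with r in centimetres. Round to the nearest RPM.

r = 12.0 / 2 = 6 cm
Current RCF = 1.118 × 10⁻⁵ × 6 × (21250)² = 1.118 × 10⁻⁵ × 6 × 451,562,500 ≈ 30,290.8 × g
Target RCF = 30,290.8 + 9,760 = 40,050.8 × g
N² = 40,050.8 / (6.708 × 10⁻⁵) = 597,060,227
N ≈ √597,060,227 ≈ 24,434.8

24435 RPM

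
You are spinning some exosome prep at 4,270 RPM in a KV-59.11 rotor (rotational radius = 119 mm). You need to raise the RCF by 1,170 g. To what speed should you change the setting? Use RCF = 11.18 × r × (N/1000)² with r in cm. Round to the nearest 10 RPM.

N₂ ≈ 5200 RPM

r = 119 mm = 11.9 cm
Current RCF = 11.18 × 11.9 × (4.27)² = 11.18 × 11.9 × 18.2329 ≈ 2,425.7 × g
Target RCF = 2,425.7 + 1,170 = 3,595.7 × g
(N/1000)² = 3,595.7 / 133.042 = 27.0268
N = 1000 × √27.0268 ≈ 5,198.7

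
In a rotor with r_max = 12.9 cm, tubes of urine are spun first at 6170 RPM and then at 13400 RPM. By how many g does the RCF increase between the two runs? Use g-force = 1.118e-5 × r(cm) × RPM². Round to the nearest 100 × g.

RCF₁ = 1.118 × 10⁻⁵ × 12.9 × (6170)² = 1.118 × 10⁻⁵ × 12.9 × 38,068,900 ≈ 5,490.4 × g
RCF₂ = 1.118 × 10⁻⁵ × 12.9 × (13400)² = 1.118 × 10⁻⁵ × 12.9 × 179,560,000 ≈ 25,896.5 × g
Increase = 25,896.5 − 5,490.4 = 20,406.1

20400 g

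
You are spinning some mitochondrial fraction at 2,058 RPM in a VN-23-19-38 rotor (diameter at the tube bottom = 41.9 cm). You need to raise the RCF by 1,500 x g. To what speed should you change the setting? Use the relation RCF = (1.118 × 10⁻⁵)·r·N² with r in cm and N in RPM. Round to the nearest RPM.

N₂ ≈ 3262 RPM

r = 41.9 / 2 = 20.95 cm
Current RCF = 1.118 × 10⁻⁵ × 20.95 × (2058)² = 1.118 × 10⁻⁵ × 20.95 × 4,235,364 ≈ 992 × g
Target RCF = 992 + 1,500 = 2,492 × g
N² = 2,492 / (23.4221 × 10⁻⁵) = 10,639,524
N ≈ √10,639,524 ≈ 3,261.8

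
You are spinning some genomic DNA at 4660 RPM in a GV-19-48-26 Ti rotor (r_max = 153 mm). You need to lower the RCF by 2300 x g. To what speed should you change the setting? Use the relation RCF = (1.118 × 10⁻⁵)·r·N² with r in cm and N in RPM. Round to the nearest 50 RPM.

N₂ ≈ 2900 RPM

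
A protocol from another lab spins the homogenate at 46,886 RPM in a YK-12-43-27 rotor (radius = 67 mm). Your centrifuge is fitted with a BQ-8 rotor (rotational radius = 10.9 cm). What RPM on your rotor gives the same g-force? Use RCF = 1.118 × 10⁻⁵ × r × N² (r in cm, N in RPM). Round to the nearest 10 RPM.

Original rotor: r = 67 mm = 6.7 cm
RCF_original = 1.118 × 10⁻⁵ × 6.7 × (46886)² = 1.118 × 10⁻⁵ × 6.7 × 2,198,296,996 ≈ 164,665.6 × g
164,665.6 = 1.118 × 10⁻⁵ × 10.9 × N²
N² = 164,665.6 / (12.1862 × 10⁻⁵) = 1,351,246,492
N ≈ √1,351,246,492 ≈ 36,759.3

36760 RPM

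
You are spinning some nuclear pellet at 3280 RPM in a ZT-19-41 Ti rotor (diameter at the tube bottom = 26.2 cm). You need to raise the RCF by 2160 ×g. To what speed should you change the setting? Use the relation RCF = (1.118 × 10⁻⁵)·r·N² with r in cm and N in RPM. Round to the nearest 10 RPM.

≈ 5050 RPM

r = 26.2 / 2 = 13.1 cm
Current RCF = 1.118 × 10⁻⁵ × 13.1 × (3280)² = 1.118 × 10⁻⁵ × 13.1 × 10,758,400 ≈ 1,575.7 × g
Target RCF = 1,575.7 + 2,160 = 3,735.7 × g
N² = 3,735.7 / (14.6458 × 10⁻⁵) = 25,506,971
N ≈ √25,506,971 ≈ 5,050.4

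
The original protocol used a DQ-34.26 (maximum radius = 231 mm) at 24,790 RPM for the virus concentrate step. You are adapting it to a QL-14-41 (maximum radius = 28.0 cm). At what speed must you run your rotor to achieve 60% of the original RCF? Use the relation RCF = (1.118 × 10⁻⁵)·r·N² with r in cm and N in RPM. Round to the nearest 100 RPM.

≈ 17400 RPM

Original rotor: r = 231 mm = 23.1 cm
RCF_original = 1.118 × 10⁻⁵ × 23.1 × (24790)² = 1.118 × 10⁻⁵ × 23.1 × 614,544,100 ≈ 158,710.9 × g
Target RCF = 0.6 × 158,710.9 ≈ 95,226.5 × g
95,226.5 = 1.118 × 10⁻⁵ × 28 × N²
N² = 95,226.5 / (31.304 × 10⁻⁵) = 304,199,144
N ≈ √304,199,144 ≈ 17,441.3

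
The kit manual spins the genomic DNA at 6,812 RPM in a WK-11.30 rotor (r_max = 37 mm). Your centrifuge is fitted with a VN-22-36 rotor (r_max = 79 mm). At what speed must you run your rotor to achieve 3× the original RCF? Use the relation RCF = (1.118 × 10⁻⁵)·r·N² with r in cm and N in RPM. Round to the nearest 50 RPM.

Original rotor: r = 37 mm = 3.7 cm
RCF_original = 1.118 × 10⁻⁵ × 3.7 × (6812)² = 1.118 × 10⁻⁵ × 3.7 × 46,403,344 ≈ 1,919.5 × g
Target RCF = 3 × 1,919.5 ≈ 5,758.5 × g
Your rotor: r = 79 mm = 7.9 cm
5,758.5 = 1.118 × 10⁻⁵ × 7.9 × N²
N² = 5,758.5 / (8.8322 × 10⁻⁵) = 65,198,931
N ≈ √65,198,931 ≈ 8,074.6

≈ 8050 RPM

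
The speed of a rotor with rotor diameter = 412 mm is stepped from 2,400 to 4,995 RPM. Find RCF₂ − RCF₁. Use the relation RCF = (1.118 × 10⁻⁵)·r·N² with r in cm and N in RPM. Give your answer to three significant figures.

4420 × g

r = 412 mm / 2 = 206 mm = 20.6 cm
RCF₁ = 1.118 × 10⁻⁵ × 20.6 × (2400)² = 1.118 × 10⁻⁵ × 20.6 × 5,760,000 ≈ 1,326.6 × g
RCF₂ = 1.118 × 10⁻⁵ × 20.6 × (4995)² = 1.118 × 10⁻⁵ × 20.6 × 24,950,025 ≈ 5,746.2 × g
Increase = 5,746.2 − 1,326.6 = 4,419.6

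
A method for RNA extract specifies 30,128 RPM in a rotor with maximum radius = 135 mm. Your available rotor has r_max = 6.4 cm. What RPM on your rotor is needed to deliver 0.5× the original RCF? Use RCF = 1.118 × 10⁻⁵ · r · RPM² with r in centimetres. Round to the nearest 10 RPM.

Original rotor: r = 135 mm = 13.5 cm
RCF_original = 1.118 × 10⁻⁵ × 13.5 × (30128)² = 1.118 × 10⁻⁵ × 13.5 × 907,696,384 ≈ 136,998.6 × g
Target RCF = 0.5 × 136,998.6 ≈ 68,499.3 × g
68,499.3 = 1.118 × 10⁻⁵ × 6.4 × N²
N² = 68,499.3 / (7.1552 × 10⁻⁵) = 957,335,924
N ≈ √957,335,924 ≈ 30,940.8

30940 RPM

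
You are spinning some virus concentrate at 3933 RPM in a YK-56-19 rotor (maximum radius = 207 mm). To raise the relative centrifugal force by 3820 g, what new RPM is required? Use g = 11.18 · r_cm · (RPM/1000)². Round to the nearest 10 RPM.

r = 207 mm = 20.7 cm
Current RCF = 11.18 × 20.7 × (3.933)² = 11.18 × 20.7 × 15.468489 ≈ 3,579.8 × g
Target RCF = 3,579.8 + 3,820 = 7,399.8 × g
(N/1000)² = 7,399.8 / 231.426 = 31.9748
N = 1000 × √31.9748 ≈ 5,654.6

N₂ ≈ 5650 RPM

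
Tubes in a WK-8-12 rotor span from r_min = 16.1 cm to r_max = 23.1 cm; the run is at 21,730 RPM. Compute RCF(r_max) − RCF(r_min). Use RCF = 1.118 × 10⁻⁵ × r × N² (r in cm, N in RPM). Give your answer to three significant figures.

37000 ×g

RCF_max = 1.118 × 10⁻⁵ × 23.1 × (21730)² = 1.118 × 10⁻⁵ × 23.1 × 472,192,900 ≈ 121,947.6 × g
RCF_min = 1.118 × 10⁻⁵ × 16.1 × (21730)² = 1.118 × 10⁻⁵ × 16.1 × 472,192,900 ≈ 84,993.8 × g
ΔRCF = 121,947.6 − 84,993.8 = 36,953.8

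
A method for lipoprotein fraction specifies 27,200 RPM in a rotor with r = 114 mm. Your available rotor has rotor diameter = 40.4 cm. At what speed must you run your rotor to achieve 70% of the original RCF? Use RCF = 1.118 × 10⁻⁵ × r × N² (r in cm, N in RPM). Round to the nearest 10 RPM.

17100 RPM

Original rotor: r = 114 mm = 11.4 cm
RCF_original = 1.118 × 10⁻⁵ × 11.4 × (27200)² = 1.118 × 10⁻⁵ × 11.4 × 739,840,000 ≈ 94,294.1 × g
Target RCF = 0.7 × 94,294.1 ≈ 66,005.9 × g
Your rotor: r = 40.4 / 2 = 20.2 cm
66,005.9 = 1.118 × 10⁻⁵ × 20.2 × N²
N² = 66,005.9 / (22.5836 × 10⁻⁵) = 292,273,597
N ≈ √292,273,597 ≈ 17,096.0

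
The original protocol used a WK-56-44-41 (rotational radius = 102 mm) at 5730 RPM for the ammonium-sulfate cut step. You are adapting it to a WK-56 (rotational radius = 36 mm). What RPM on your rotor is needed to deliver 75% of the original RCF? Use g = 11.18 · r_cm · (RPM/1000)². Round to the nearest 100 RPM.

8400 RPM

Original rotor: r = 102 mm = 10.2 cm
RCF_original = 11.18 × 10.2 × (5.73)² = 11.18 × 10.2 × 32.8329 ≈ 3,744.1 × g
Target RCF = 0.75 × 3,744.1 ≈ 2,808.1 × g
Your rotor: r = 36 mm = 3.6 cm
2,808.1 = 11.18 × 3.6 × (N/1000)²
(N/1000)² = 2,808.1 / 40.248 = 69.76993
N = 1000 × √69.76993 ≈ 8,352.8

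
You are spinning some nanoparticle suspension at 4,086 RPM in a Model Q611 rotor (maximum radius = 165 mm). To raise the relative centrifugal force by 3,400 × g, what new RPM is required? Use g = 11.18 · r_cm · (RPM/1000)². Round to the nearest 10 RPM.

r = 165 mm = 16.5 cm
Current RCF = 11.18 × 16.5 × (4.086)² = 11.18 × 16.5 × 16.695396 ≈ 3,079.8 × g
Target RCF = 3,079.8 + 3,400 = 6,479.8 × g
(N/1000)² = 6,479.8 / 184.47 = 35.12658
N = 1000 × √35.12658 ≈ 5,926.8

5930 RPM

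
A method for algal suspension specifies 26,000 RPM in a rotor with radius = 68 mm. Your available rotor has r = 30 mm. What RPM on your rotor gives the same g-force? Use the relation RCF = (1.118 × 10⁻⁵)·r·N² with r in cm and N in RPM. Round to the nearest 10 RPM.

≈ 39140 RPM

Original rotor: r = 68 mm = 6.8 cm
RCF_original = 1.118 × 10⁻⁵ × 6.8 × (26000)² = 1.118 × 10⁻⁵ × 6.8 × 676,000,000 ≈ 51,392.2 × g
Your rotor: r = 30 mm = 3.0 cm
51,392.2 = 1.118 × 10⁻⁵ × 3 × N²
N² = 51,392.2 / (3.354 × 10⁻⁵) = 1,532,265,951
N ≈ √1,532,265,951 ≈ 39,144.2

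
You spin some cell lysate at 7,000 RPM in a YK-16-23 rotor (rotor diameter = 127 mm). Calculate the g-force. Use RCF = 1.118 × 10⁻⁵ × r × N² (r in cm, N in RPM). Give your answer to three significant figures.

RCF ≈ 3480 x g

r = 127 mm / 2 = 63.5 mm = 6.35 cm
RCF = 1.118 × 10⁻⁵ × r × N²
RCF = 1.118 × 10⁻⁵ × 6.35 × (7000)² = 1.118 × 10⁻⁵ × 6.35 × 49,000,000 ≈ 3,478.7 × g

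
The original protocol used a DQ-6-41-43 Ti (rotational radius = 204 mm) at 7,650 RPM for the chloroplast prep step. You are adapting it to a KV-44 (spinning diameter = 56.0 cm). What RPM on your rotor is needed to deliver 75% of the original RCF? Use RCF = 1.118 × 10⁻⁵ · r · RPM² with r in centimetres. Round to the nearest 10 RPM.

5650 RPM

Original rotor: r = 204 mm = 20.4 cm
RCF_original = 1.118 × 10⁻⁵ × 20.4 × (7650)² = 1.118 × 10⁻⁵ × 20.4 × 58,522,500 ≈ 13,347.3 × g
Target RCF = 0.75 × 13,347.3 ≈ 10,010.5 × g
Your rotor: r = 56.0 / 2 = 28 cm
10,010.5 = 1.118 × 10⁻⁵ × 28 × N²
N² = 10,010.5 / (31.304 × 10⁻⁵) = 31,978,341
N ≈ √31,978,341 ≈ 5,654.9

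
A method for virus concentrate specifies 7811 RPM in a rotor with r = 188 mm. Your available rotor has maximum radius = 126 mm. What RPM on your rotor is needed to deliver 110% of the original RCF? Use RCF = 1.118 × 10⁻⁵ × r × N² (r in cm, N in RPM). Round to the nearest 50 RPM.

Original rotor: r = 188 mm = 18.8 cm
RCF = 1.118 × 10⁻⁵ × r × N²
RCF_original = 1.118 × 10⁻⁵ × 18.8 × (7811)² = 1.118 × 10⁻⁵ × 18.8 × 61,011,721 ≈ 12,823.7 × g
Target RCF = 1.1 × 12,823.7 ≈ 14,106.1 × g
Your rotor: r = 126 mm = 12.6 cm
14,106.1 = 1.118 × 10⁻⁵ × 12.6 × N²
N² = 14,106.1 / (14.0868 × 10⁻⁵) = 100,137,008
N ≈ √100,137,008 ≈ 10,006.8

10000 RPM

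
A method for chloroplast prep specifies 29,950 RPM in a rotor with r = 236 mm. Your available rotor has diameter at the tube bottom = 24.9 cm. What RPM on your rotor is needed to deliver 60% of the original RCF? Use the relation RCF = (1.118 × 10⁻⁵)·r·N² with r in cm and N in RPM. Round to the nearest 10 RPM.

Original rotor: r = 236 mm = 23.6 cm
RCF_original = 1.118 × 10⁻⁵ × 23.6 × (29950)² = 1.118 × 10⁻⁵ × 23.6 × 897,002,500 ≈ 236,672.3 × g
Target RCF = 0.6 × 236,672.3 ≈ 142,003.4 × g
Your rotor: r = 24.9 / 2 = 12.45 cm
142,003.4 = 1.118 × 10⁻⁵ × 12.45 × N²
N² = 142,003.4 / (13.9191 × 10⁻⁵) = 1,020,205,329
N ≈ √1,020,205,329 ≈ 31,940.7

31940 RPM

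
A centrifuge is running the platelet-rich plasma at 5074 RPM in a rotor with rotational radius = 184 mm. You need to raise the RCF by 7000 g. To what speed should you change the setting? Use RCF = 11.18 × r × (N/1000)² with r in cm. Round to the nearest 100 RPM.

r = 184 mm = 18.4 cm
Current RCF = 11.18 × 18.4 × (5.074)² = 11.18 × 18.4 × 25.745476 ≈ 5,296.2 × g
Target RCF = 5,296.2 + 7,000 = 12,296.2 × g
(N/1000)² = 12,296.2 / 205.712 = 59.77386
N = 1000 × √59.77386 ≈ 7,731.4

N₂ ≈ 7700 RPM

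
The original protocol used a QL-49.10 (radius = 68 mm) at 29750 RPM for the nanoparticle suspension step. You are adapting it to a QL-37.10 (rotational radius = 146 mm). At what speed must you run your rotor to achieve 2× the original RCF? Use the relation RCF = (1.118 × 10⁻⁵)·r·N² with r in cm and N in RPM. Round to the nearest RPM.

≈ 28713 RPM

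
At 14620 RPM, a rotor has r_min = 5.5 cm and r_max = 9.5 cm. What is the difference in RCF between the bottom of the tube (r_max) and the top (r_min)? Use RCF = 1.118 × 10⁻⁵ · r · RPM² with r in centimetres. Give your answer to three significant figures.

9560 x g

RCF_max = 1.118 × 10⁻⁵ × 9.5 × (14620)² = 1.118 × 10⁻⁵ × 9.5 × 213,744,400 ≈ 22,701.8 × g
RCF_min = 1.118 × 10⁻⁵ × 5.5 × (14620)² = 1.118 × 10⁻⁵ × 5.5 × 213,744,400 ≈ 13,143.1 × g
ΔRCF = 22,701.8 − 13,143.1 = 9,558.7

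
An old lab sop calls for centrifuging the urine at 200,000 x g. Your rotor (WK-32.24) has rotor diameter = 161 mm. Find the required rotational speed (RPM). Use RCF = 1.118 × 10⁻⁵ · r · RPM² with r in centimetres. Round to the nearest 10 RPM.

N ≈ 47140 RPM

r = 161 mm / 2 = 80.5 mm = 8.05 cm
200,000 = 1.118 × 10⁻⁵ × 8.05 × N²
N² = 200,000 / (8.9999 × 10⁻⁵) = 2,222,246,914
N ≈ √2,222,246,914 ≈ 47,140.7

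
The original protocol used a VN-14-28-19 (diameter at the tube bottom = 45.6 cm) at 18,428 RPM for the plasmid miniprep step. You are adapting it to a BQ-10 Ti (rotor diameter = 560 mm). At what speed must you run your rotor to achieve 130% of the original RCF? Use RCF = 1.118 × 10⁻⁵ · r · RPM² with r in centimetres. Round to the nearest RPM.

18960 RPM

Original rotor: r = 45.6 / 2 = 22.8 cm
RCF_original = 1.118 × 10⁻⁵ × 22.8 × (18428)² = 1.118 × 10⁻⁵ × 22.8 × 339,591,184 ≈ 86,563.2 × g
Target RCF = 1.3 × 86,563.2 ≈ 112,532.2 × g
Your rotor: r = 560 mm / 2 = 280 mm = 28 cm
112,532.2 = 1.118 × 10⁻⁵ × 28 × N²
N² = 112,532.2 / (31.304 × 10⁻⁵) = 359,481,855
N ≈ √359,481,855 ≈ 18,960.0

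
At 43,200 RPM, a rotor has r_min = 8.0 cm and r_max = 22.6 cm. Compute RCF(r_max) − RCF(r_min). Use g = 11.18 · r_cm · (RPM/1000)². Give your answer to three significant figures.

≈ 305000 × g

RCF_max = 11.18 × 22.6 × (43.2)² = 11.18 × 22.6 × 1,866.24 ≈ 471,539.1 × g
RCF_min = 11.18 × 8 × (43.2)² = 11.18 × 8 × 1,866.24 ≈ 166,916.5 × g
ΔRCF = 471,539.1 − 166,916.5 = 304,622.6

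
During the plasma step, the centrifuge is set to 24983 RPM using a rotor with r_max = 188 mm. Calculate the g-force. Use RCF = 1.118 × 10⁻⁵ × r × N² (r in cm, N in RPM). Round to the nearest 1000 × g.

r = 188 mm = 18.8 cm
RCF = 1.118 × 10⁻⁵ × 18.8 × (24983)² = 1.118 × 10⁻⁵ × 18.8 × 624,150,289 ≈ 131,186.4 × g

131000 x g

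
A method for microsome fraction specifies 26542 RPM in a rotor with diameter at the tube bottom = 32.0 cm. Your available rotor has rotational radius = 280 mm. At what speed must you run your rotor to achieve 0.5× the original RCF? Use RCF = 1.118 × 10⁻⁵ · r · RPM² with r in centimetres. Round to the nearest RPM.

≈ 14187 RPM

Original rotor: r = 32.0 / 2 = 16 cm
RCF_original = 1.118 × 10⁻⁵ × 16 × (26542)² = 1.118 × 10⁻⁵ × 16 × 704,477,764 ≈ 126,017 × g
Target RCF = 0.5 × 126,017 ≈ 63,008.5 × g
Your rotor: r = 280 mm = 28.0 cm
63,008.5 = 1.118 × 10⁻⁵ × 28 × N²
N² = 63,008.5 / (31.304 × 10⁻⁵) = 201,279,389
N ≈ √201,279,389 ≈ 14,187.3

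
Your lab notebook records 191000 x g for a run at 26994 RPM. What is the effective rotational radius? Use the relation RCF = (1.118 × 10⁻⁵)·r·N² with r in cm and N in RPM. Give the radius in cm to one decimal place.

≈ 23.4 cm

191000 = 1.118 × 10⁻⁵ × r × (26994)²
r = 191000 / (1.118 × 10⁻⁵ × 728,676,036) = 191000 / 8146.598 ≈ 23.445 cm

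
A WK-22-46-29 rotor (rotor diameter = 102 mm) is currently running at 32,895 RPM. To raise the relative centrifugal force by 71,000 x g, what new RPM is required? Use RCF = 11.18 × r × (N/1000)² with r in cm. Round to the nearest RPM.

48242 RPM

r = 102 mm / 2 = 51 mm = 5.1 cm
Current RCF = 11.18 × 5.1 × (32.895)² = 11.18 × 5.1 × 1,082.081025 ≈ 61,698.1 × g
Target RCF = 61,698.1 + 71,000 = 132,698.1 × g
(N/1000)² = 132,698.1 / 57.018 = 2327.302
N = 1000 × √2327.302 ≈ 48,242.1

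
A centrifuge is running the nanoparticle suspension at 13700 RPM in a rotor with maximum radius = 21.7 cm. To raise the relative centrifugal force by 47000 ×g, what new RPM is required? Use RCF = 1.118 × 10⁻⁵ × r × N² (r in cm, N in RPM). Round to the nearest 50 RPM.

Current RCF = 1.118 × 10⁻⁵ × 21.7 × (13700)² = 1.118 × 10⁻⁵ × 21.7 × 187,690,000 ≈ 45,534.7 × g
Target RCF = 45,534.7 + 47,000 = 92,534.7 × g
N² = 92,534.7 / (24.2606 × 10⁻⁵) = 381,419,668
N ≈ √381,419,668 ≈ 19,530.0

19550 RPM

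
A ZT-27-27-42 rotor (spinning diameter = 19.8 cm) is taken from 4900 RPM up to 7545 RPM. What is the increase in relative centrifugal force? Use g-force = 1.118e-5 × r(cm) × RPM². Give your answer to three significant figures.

3640 x g

r = 19.8 / 2 = 9.9 cm
RCF₁ = 1.118 × 10⁻⁵ × 9.9 × (4900)² = 1.118 × 10⁻⁵ × 9.9 × 24,010,000 ≈ 2,657.5 × g
RCF₂ = 1.118 × 10⁻⁵ × 9.9 × (7545)² = 1.118 × 10⁻⁵ × 9.9 × 56,927,025 ≈ 6,300.8 × g
Increase = 6,300.8 − 2,657.5 = 3,643.3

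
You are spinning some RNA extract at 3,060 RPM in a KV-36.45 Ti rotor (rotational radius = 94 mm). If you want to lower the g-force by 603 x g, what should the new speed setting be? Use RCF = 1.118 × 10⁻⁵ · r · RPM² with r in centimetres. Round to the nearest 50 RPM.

r = 94 mm = 9.4 cm
Current RCF = 1.118 × 10⁻⁵ × 9.4 × (3060)² = 1.118 × 10⁻⁵ × 9.4 × 9,363,600 ≈ 984 × g
Target RCF = 984 − 603 = 381 × g
N² = 381 / (10.5092 × 10⁻⁵) = 3,625,395
N ≈ √3,625,395 ≈ 1,904.0

N₂ ≈ 1900 RPM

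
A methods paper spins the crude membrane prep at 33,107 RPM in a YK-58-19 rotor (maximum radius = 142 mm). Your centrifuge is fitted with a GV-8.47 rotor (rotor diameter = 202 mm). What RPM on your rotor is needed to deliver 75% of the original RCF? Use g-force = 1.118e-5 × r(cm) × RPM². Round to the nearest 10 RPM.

≈ 34000 RPM

Original rotor: r = 142 mm = 14.2 cm
RCF_original = 1.118 × 10⁻⁵ × 14.2 × (33107)² = 1.118 × 10⁻⁵ × 14.2 × 1,096,073,449 ≈ 174,008.2 × g
Target RCF = 0.75 × 174,008.2 ≈ 130,506.2 × g
Your rotor: r = 202 mm / 2 = 101 mm = 10.1 cm
130,506.2 = 1.118 × 10⁻⁵ × 10.1 × N²
N² = 130,506.2 / (11.2918 × 10⁻⁵) = 1,155,760,818
N ≈ √1,155,760,818 ≈ 33,996.5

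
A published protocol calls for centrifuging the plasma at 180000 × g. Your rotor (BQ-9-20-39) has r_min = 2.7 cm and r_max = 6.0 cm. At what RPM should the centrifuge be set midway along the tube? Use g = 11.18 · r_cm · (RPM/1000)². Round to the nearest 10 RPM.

N ≈ 60840 RPM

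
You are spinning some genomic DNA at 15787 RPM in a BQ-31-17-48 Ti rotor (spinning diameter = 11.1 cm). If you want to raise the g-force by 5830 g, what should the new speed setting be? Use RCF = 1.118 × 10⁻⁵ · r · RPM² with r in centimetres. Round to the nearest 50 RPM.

18550 RPM

r = 11.1 / 2 = 5.55 cm
Current RCF = 1.118 × 10⁻⁵ × 5.55 × (15787)² = 1.118 × 10⁻⁵ × 5.55 × 249,229,369 ≈ 15,464.4 × g
Target RCF = 15,464.4 + 5,830 = 21,294.4 × g
N² = 21,294.4 / (6.2049 × 10⁻⁵) = 343,186,836
N ≈ √343,186,836 ≈ 18,525.3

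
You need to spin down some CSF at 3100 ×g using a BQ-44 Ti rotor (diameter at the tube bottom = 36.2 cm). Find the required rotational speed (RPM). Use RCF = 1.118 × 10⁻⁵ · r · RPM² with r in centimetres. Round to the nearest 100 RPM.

r = 36.2 / 2 = 18.1 cm
3,100 = 1.118 × 10⁻⁵ × 18.1 × N²
N² = 3,100 / (20.2358 × 10⁻⁵) = 15,319,384
N ≈ √15,319,384 ≈ 3,914.0

≈ 3900 RPM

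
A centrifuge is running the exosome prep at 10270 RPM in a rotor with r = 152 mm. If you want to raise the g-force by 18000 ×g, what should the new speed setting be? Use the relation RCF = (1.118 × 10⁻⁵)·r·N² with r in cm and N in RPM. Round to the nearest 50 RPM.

r = 152 mm = 15.2 cm
Current RCF = 1.118 × 10⁻⁵ × 15.2 × (10270)² = 1.118 × 10⁻⁵ × 15.2 × 105,472,900 ≈ 17,923.6 × g
Target RCF = 17,923.6 + 18,000 = 35,923.6 × g
N² = 35,923.6 / (16.9936 × 10⁻⁵) = 211,394,878
N ≈ √211,394,878 ≈ 14,539.4

N₂ ≈ 14550 RPM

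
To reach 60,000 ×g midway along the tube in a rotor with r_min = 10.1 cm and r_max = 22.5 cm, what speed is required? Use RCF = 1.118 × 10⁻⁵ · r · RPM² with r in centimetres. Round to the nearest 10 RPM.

N ≈ 18150 RPM

r_avg = (10.1 + 22.5) / 2 = 16.3 cm
60,000 = 1.118 × 10⁻⁵ × 16.3 × N²
N² = 60,000 / (18.2234 × 10⁻⁵) = 329,247,012
N ≈ √329,247,012 ≈ 18,145.2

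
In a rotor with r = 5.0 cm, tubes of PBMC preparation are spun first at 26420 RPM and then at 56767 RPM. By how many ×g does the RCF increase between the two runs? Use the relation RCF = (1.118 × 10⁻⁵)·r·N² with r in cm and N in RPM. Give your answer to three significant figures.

≈ 141000 ×g

RCF₁ = 1.118 × 10⁻⁵ × 5 × (26420)² = 1.118 × 10⁻⁵ × 5 × 698,016,400 ≈ 39,019.1 × g
RCF₂ = 1.118 × 10⁻⁵ × 5 × (56767)² = 1.118 × 10⁻⁵ × 5 × 3,222,492,289 ≈ 180,137.3 × g
Increase = 180,137.3 − 39,019.1 = 141,118.2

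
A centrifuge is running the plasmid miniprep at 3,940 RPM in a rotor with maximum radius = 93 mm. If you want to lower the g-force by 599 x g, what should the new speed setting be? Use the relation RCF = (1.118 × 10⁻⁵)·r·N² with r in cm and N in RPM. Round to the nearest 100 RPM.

r = 93 mm = 9.3 cm
Current RCF = 1.118 × 10⁻⁵ × 9.3 × (3940)² = 1.118 × 10⁻⁵ × 9.3 × 15,523,600 ≈ 1,614.1 × g
Target RCF = 1,614.1 − 599 = 1,015.1 × g
N² = 1,015.1 / (10.3974 × 10⁻⁵) = 9,763,018
N ≈ √9,763,018 ≈ 3,124.6

N₂ ≈ 3100 RPM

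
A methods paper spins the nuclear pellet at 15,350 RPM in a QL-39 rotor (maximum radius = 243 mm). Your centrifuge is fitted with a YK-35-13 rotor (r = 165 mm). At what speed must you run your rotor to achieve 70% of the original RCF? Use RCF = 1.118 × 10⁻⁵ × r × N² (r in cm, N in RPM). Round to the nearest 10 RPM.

Original rotor: r = 243 mm = 24.3 cm
RCF_original = 1.118 × 10⁻⁵ × 24.3 × (15350)² = 1.118 × 10⁻⁵ × 24.3 × 235,622,500 ≈ 64,012.5 × g
Target RCF = 0.7 × 64,012.5 ≈ 44,808.8 × g
Your rotor: r = 165 mm = 16.5 cm
44,808.8 = 1.118 × 10⁻⁵ × 16.5 × N²
N² = 44,808.8 / (18.447 × 10⁻⁵) = 242,905,622
N ≈ √242,905,622 ≈ 15,585.4

≈ 15590 RPM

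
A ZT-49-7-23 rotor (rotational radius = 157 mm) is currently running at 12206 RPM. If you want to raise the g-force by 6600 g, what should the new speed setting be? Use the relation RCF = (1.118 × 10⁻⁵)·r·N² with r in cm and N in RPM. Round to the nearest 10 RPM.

r = 157 mm = 15.7 cm
Current RCF = 1.118 × 10⁻⁵ × 15.7 × (12206)² = 1.118 × 10⁻⁵ × 15.7 × 148,986,436 ≈ 26,151 × g
Target RCF = 26,151 + 6,600 = 32,751 × g
N² = 32,751 / (17.5526 × 10⁻⁵) = 186,587,742
N ≈ √186,587,742 ≈ 13,659.7

N₂ ≈ 13660 RPM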